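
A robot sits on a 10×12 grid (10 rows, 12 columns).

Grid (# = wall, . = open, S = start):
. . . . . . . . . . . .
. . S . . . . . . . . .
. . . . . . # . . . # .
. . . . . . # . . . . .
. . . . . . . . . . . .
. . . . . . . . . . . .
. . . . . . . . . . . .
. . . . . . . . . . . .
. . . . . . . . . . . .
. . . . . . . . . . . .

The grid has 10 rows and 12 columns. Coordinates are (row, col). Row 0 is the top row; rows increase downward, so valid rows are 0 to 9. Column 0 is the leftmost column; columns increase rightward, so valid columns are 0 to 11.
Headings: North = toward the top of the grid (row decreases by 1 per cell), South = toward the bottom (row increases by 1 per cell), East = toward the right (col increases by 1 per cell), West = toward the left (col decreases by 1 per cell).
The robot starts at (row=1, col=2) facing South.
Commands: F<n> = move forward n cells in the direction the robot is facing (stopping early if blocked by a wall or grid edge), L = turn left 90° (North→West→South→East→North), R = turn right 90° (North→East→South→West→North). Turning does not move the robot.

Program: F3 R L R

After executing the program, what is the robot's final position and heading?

Start: (row=1, col=2), facing South
  F3: move forward 3, now at (row=4, col=2)
  R: turn right, now facing West
  L: turn left, now facing South
  R: turn right, now facing West
Final: (row=4, col=2), facing West

Answer: Final position: (row=4, col=2), facing West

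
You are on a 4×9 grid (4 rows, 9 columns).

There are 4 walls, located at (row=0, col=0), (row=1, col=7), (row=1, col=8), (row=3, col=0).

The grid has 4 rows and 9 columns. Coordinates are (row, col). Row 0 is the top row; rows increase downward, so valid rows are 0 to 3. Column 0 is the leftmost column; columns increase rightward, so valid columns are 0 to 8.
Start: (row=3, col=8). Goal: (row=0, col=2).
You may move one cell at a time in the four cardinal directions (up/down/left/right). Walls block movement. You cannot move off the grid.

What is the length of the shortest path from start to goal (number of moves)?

BFS from (row=3, col=8) until reaching (row=0, col=2):
  Distance 0: (row=3, col=8)
  Distance 1: (row=2, col=8), (row=3, col=7)
  Distance 2: (row=2, col=7), (row=3, col=6)
  Distance 3: (row=2, col=6), (row=3, col=5)
  Distance 4: (row=1, col=6), (row=2, col=5), (row=3, col=4)
  Distance 5: (row=0, col=6), (row=1, col=5), (row=2, col=4), (row=3, col=3)
  Distance 6: (row=0, col=5), (row=0, col=7), (row=1, col=4), (row=2, col=3), (row=3, col=2)
  Distance 7: (row=0, col=4), (row=0, col=8), (row=1, col=3), (row=2, col=2), (row=3, col=1)
  Distance 8: (row=0, col=3), (row=1, col=2), (row=2, col=1)
  Distance 9: (row=0, col=2), (row=1, col=1), (row=2, col=0)  <- goal reached here
One shortest path (9 moves): (row=3, col=8) -> (row=3, col=7) -> (row=3, col=6) -> (row=3, col=5) -> (row=3, col=4) -> (row=3, col=3) -> (row=3, col=2) -> (row=2, col=2) -> (row=1, col=2) -> (row=0, col=2)

Answer: Shortest path length: 9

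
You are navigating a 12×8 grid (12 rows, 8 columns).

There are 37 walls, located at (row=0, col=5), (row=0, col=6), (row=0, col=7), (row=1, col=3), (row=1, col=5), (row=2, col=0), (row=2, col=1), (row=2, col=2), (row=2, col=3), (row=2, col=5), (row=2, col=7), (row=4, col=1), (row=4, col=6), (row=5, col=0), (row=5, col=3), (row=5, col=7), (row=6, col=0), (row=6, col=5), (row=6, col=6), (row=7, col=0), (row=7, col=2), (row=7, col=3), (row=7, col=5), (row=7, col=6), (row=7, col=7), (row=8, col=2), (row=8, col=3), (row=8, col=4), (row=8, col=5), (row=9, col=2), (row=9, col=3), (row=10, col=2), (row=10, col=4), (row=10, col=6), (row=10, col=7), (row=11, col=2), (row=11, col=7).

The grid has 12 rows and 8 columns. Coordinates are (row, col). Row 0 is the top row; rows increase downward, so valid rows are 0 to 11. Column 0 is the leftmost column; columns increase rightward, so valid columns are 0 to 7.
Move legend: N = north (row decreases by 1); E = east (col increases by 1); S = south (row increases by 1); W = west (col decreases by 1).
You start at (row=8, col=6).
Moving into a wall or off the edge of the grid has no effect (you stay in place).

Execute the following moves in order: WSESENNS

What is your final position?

Start: (row=8, col=6)
  W (west): blocked, stay at (row=8, col=6)
  S (south): (row=8, col=6) -> (row=9, col=6)
  E (east): (row=9, col=6) -> (row=9, col=7)
  S (south): blocked, stay at (row=9, col=7)
  E (east): blocked, stay at (row=9, col=7)
  N (north): (row=9, col=7) -> (row=8, col=7)
  N (north): blocked, stay at (row=8, col=7)
  S (south): (row=8, col=7) -> (row=9, col=7)
Final: (row=9, col=7)

Answer: Final position: (row=9, col=7)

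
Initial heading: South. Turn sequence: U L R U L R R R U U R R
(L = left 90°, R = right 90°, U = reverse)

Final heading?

Answer: Final heading: South

Derivation:
Start: South
  U (U-turn (180°)) -> North
  L (left (90° counter-clockwise)) -> West
  R (right (90° clockwise)) -> North
  U (U-turn (180°)) -> South
  L (left (90° counter-clockwise)) -> East
  R (right (90° clockwise)) -> South
  R (right (90° clockwise)) -> West
  R (right (90° clockwise)) -> North
  U (U-turn (180°)) -> South
  U (U-turn (180°)) -> North
  R (right (90° clockwise)) -> East
  R (right (90° clockwise)) -> South
Final: South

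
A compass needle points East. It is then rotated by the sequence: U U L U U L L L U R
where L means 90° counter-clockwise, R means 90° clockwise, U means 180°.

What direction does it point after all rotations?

Start: East
  U (U-turn (180°)) -> West
  U (U-turn (180°)) -> East
  L (left (90° counter-clockwise)) -> North
  U (U-turn (180°)) -> South
  U (U-turn (180°)) -> North
  L (left (90° counter-clockwise)) -> West
  L (left (90° counter-clockwise)) -> South
  L (left (90° counter-clockwise)) -> East
  U (U-turn (180°)) -> West
  R (right (90° clockwise)) -> North
Final: North

Answer: Final heading: North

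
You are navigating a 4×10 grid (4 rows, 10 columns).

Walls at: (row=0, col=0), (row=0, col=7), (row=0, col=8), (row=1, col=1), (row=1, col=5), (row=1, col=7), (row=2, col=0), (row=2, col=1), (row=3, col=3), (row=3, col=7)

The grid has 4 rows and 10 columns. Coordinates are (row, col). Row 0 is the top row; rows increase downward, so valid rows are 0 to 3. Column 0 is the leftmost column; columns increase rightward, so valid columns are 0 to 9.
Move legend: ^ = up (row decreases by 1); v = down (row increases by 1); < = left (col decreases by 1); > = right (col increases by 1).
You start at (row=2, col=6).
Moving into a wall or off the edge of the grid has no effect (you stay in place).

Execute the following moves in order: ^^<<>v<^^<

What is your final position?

Answer: Final position: (row=0, col=3)

Derivation:
Start: (row=2, col=6)
  ^ (up): (row=2, col=6) -> (row=1, col=6)
  ^ (up): (row=1, col=6) -> (row=0, col=6)
  < (left): (row=0, col=6) -> (row=0, col=5)
  < (left): (row=0, col=5) -> (row=0, col=4)
  > (right): (row=0, col=4) -> (row=0, col=5)
  v (down): blocked, stay at (row=0, col=5)
  < (left): (row=0, col=5) -> (row=0, col=4)
  ^ (up): blocked, stay at (row=0, col=4)
  ^ (up): blocked, stay at (row=0, col=4)
  < (left): (row=0, col=4) -> (row=0, col=3)
Final: (row=0, col=3)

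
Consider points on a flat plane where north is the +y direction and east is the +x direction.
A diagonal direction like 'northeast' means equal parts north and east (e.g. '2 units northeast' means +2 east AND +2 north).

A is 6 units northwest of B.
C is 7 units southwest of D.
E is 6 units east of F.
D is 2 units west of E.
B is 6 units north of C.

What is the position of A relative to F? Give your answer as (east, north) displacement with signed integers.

Place F at the origin (east=0, north=0).
  E is 6 units east of F: delta (east=+6, north=+0); E at (east=6, north=0).
  D is 2 units west of E: delta (east=-2, north=+0); D at (east=4, north=0).
  C is 7 units southwest of D: delta (east=-7, north=-7); C at (east=-3, north=-7).
  B is 6 units north of C: delta (east=+0, north=+6); B at (east=-3, north=-1).
  A is 6 units northwest of B: delta (east=-6, north=+6); A at (east=-9, north=5).
Therefore A relative to F: (east=-9, north=5).

Answer: A is at (east=-9, north=5) relative to F.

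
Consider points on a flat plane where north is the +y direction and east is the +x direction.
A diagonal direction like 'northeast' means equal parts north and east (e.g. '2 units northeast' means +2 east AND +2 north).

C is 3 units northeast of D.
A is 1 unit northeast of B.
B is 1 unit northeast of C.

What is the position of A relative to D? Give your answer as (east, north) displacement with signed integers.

Answer: A is at (east=5, north=5) relative to D.

Derivation:
Place D at the origin (east=0, north=0).
  C is 3 units northeast of D: delta (east=+3, north=+3); C at (east=3, north=3).
  B is 1 unit northeast of C: delta (east=+1, north=+1); B at (east=4, north=4).
  A is 1 unit northeast of B: delta (east=+1, north=+1); A at (east=5, north=5).
Therefore A relative to D: (east=5, north=5).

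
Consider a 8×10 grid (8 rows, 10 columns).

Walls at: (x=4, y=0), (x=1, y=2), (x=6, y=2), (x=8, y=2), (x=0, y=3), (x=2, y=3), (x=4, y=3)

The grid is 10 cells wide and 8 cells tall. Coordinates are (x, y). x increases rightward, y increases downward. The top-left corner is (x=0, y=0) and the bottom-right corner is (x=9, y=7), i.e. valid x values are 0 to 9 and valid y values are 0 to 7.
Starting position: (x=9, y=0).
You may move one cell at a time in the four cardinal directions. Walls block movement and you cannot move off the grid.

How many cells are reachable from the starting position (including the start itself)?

BFS flood-fill from (x=9, y=0):
  Distance 0: (x=9, y=0)
  Distance 1: (x=8, y=0), (x=9, y=1)
  Distance 2: (x=7, y=0), (x=8, y=1), (x=9, y=2)
  Distance 3: (x=6, y=0), (x=7, y=1), (x=9, y=3)
  Distance 4: (x=5, y=0), (x=6, y=1), (x=7, y=2), (x=8, y=3), (x=9, y=4)
  Distance 5: (x=5, y=1), (x=7, y=3), (x=8, y=4), (x=9, y=5)
  Distance 6: (x=4, y=1), (x=5, y=2), (x=6, y=3), (x=7, y=4), (x=8, y=5), (x=9, y=6)
  Distance 7: (x=3, y=1), (x=4, y=2), (x=5, y=3), (x=6, y=4), (x=7, y=5), (x=8, y=6), (x=9, y=7)
  Distance 8: (x=3, y=0), (x=2, y=1), (x=3, y=2), (x=5, y=4), (x=6, y=5), (x=7, y=6), (x=8, y=7)
  Distance 9: (x=2, y=0), (x=1, y=1), (x=2, y=2), (x=3, y=3), (x=4, y=4), (x=5, y=5), (x=6, y=6), (x=7, y=7)
  Distance 10: (x=1, y=0), (x=0, y=1), (x=3, y=4), (x=4, y=5), (x=5, y=6), (x=6, y=7)
  Distance 11: (x=0, y=0), (x=0, y=2), (x=2, y=4), (x=3, y=5), (x=4, y=6), (x=5, y=7)
  Distance 12: (x=1, y=4), (x=2, y=5), (x=3, y=6), (x=4, y=7)
  Distance 13: (x=1, y=3), (x=0, y=4), (x=1, y=5), (x=2, y=6), (x=3, y=7)
  Distance 14: (x=0, y=5), (x=1, y=6), (x=2, y=7)
  Distance 15: (x=0, y=6), (x=1, y=7)
  Distance 16: (x=0, y=7)
Total reachable: 73 (grid has 73 open cells total)

Answer: Reachable cells: 73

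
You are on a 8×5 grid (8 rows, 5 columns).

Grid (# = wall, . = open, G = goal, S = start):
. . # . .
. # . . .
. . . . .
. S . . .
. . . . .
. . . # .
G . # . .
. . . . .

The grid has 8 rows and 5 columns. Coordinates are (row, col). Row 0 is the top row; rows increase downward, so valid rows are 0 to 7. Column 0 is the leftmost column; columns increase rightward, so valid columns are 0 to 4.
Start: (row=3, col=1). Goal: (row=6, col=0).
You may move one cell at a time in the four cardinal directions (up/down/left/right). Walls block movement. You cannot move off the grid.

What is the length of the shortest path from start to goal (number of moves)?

Answer: Shortest path length: 4

Derivation:
BFS from (row=3, col=1) until reaching (row=6, col=0):
  Distance 0: (row=3, col=1)
  Distance 1: (row=2, col=1), (row=3, col=0), (row=3, col=2), (row=4, col=1)
  Distance 2: (row=2, col=0), (row=2, col=2), (row=3, col=3), (row=4, col=0), (row=4, col=2), (row=5, col=1)
  Distance 3: (row=1, col=0), (row=1, col=2), (row=2, col=3), (row=3, col=4), (row=4, col=3), (row=5, col=0), (row=5, col=2), (row=6, col=1)
  Distance 4: (row=0, col=0), (row=1, col=3), (row=2, col=4), (row=4, col=4), (row=6, col=0), (row=7, col=1)  <- goal reached here
One shortest path (4 moves): (row=3, col=1) -> (row=3, col=0) -> (row=4, col=0) -> (row=5, col=0) -> (row=6, col=0)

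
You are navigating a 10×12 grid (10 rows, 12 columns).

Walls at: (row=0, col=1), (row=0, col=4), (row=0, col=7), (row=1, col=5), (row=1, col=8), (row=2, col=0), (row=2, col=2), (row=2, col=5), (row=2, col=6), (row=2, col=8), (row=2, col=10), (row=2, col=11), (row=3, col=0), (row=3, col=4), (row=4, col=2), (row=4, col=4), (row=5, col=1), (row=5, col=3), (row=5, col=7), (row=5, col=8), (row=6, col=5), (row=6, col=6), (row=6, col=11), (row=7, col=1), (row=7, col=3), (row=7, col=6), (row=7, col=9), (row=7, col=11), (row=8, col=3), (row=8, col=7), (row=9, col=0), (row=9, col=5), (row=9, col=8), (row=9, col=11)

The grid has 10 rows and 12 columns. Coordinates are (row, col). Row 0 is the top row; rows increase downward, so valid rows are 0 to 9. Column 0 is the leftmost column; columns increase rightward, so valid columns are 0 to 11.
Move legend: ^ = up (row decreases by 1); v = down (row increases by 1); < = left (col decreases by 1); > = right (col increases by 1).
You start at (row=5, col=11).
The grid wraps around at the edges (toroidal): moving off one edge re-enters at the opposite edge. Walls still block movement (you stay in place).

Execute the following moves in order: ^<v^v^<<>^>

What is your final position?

Start: (row=5, col=11)
  ^ (up): (row=5, col=11) -> (row=4, col=11)
  < (left): (row=4, col=11) -> (row=4, col=10)
  v (down): (row=4, col=10) -> (row=5, col=10)
  ^ (up): (row=5, col=10) -> (row=4, col=10)
  v (down): (row=4, col=10) -> (row=5, col=10)
  ^ (up): (row=5, col=10) -> (row=4, col=10)
  < (left): (row=4, col=10) -> (row=4, col=9)
  < (left): (row=4, col=9) -> (row=4, col=8)
  > (right): (row=4, col=8) -> (row=4, col=9)
  ^ (up): (row=4, col=9) -> (row=3, col=9)
  > (right): (row=3, col=9) -> (row=3, col=10)
Final: (row=3, col=10)

Answer: Final position: (row=3, col=10)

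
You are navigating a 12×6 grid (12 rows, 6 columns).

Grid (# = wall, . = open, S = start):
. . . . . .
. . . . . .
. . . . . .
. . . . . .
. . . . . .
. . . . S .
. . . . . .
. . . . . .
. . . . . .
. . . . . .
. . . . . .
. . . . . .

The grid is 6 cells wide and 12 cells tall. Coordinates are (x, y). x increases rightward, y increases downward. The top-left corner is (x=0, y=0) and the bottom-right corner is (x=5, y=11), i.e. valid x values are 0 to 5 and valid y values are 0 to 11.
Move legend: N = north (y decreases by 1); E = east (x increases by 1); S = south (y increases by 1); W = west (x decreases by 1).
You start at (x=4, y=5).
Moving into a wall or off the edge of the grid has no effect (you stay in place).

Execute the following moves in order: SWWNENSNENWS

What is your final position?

Start: (x=4, y=5)
  S (south): (x=4, y=5) -> (x=4, y=6)
  W (west): (x=4, y=6) -> (x=3, y=6)
  W (west): (x=3, y=6) -> (x=2, y=6)
  N (north): (x=2, y=6) -> (x=2, y=5)
  E (east): (x=2, y=5) -> (x=3, y=5)
  N (north): (x=3, y=5) -> (x=3, y=4)
  S (south): (x=3, y=4) -> (x=3, y=5)
  N (north): (x=3, y=5) -> (x=3, y=4)
  E (east): (x=3, y=4) -> (x=4, y=4)
  N (north): (x=4, y=4) -> (x=4, y=3)
  W (west): (x=4, y=3) -> (x=3, y=3)
  S (south): (x=3, y=3) -> (x=3, y=4)
Final: (x=3, y=4)

Answer: Final position: (x=3, y=4)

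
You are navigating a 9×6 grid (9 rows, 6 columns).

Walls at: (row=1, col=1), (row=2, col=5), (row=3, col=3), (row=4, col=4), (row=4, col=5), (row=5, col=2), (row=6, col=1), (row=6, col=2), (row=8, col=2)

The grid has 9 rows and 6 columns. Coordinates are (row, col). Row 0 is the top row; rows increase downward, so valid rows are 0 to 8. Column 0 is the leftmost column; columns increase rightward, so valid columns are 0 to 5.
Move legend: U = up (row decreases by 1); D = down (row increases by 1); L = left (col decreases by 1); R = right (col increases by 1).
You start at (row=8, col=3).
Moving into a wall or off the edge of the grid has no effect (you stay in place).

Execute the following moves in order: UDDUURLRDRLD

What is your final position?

Answer: Final position: (row=8, col=4)

Derivation:
Start: (row=8, col=3)
  U (up): (row=8, col=3) -> (row=7, col=3)
  D (down): (row=7, col=3) -> (row=8, col=3)
  D (down): blocked, stay at (row=8, col=3)
  U (up): (row=8, col=3) -> (row=7, col=3)
  U (up): (row=7, col=3) -> (row=6, col=3)
  R (right): (row=6, col=3) -> (row=6, col=4)
  L (left): (row=6, col=4) -> (row=6, col=3)
  R (right): (row=6, col=3) -> (row=6, col=4)
  D (down): (row=6, col=4) -> (row=7, col=4)
  R (right): (row=7, col=4) -> (row=7, col=5)
  L (left): (row=7, col=5) -> (row=7, col=4)
  D (down): (row=7, col=4) -> (row=8, col=4)
Final: (row=8, col=4)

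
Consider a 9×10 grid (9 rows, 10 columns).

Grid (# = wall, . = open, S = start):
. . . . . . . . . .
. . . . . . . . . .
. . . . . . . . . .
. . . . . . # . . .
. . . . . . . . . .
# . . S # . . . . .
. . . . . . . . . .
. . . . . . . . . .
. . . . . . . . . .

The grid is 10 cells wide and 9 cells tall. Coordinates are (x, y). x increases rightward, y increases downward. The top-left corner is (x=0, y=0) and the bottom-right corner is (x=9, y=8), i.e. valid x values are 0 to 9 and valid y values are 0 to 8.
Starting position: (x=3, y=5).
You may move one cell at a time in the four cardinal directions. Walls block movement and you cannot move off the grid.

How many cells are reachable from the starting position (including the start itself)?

BFS flood-fill from (x=3, y=5):
  Distance 0: (x=3, y=5)
  Distance 1: (x=3, y=4), (x=2, y=5), (x=3, y=6)
  Distance 2: (x=3, y=3), (x=2, y=4), (x=4, y=4), (x=1, y=5), (x=2, y=6), (x=4, y=6), (x=3, y=7)
  Distance 3: (x=3, y=2), (x=2, y=3), (x=4, y=3), (x=1, y=4), (x=5, y=4), (x=1, y=6), (x=5, y=6), (x=2, y=7), (x=4, y=7), (x=3, y=8)
  Distance 4: (x=3, y=1), (x=2, y=2), (x=4, y=2), (x=1, y=3), (x=5, y=3), (x=0, y=4), (x=6, y=4), (x=5, y=5), (x=0, y=6), (x=6, y=6), (x=1, y=7), (x=5, y=7), (x=2, y=8), (x=4, y=8)
  Distance 5: (x=3, y=0), (x=2, y=1), (x=4, y=1), (x=1, y=2), (x=5, y=2), (x=0, y=3), (x=7, y=4), (x=6, y=5), (x=7, y=6), (x=0, y=7), (x=6, y=7), (x=1, y=8), (x=5, y=8)
  Distance 6: (x=2, y=0), (x=4, y=0), (x=1, y=1), (x=5, y=1), (x=0, y=2), (x=6, y=2), (x=7, y=3), (x=8, y=4), (x=7, y=5), (x=8, y=6), (x=7, y=7), (x=0, y=8), (x=6, y=8)
  Distance 7: (x=1, y=0), (x=5, y=0), (x=0, y=1), (x=6, y=1), (x=7, y=2), (x=8, y=3), (x=9, y=4), (x=8, y=5), (x=9, y=6), (x=8, y=7), (x=7, y=8)
  Distance 8: (x=0, y=0), (x=6, y=0), (x=7, y=1), (x=8, y=2), (x=9, y=3), (x=9, y=5), (x=9, y=7), (x=8, y=8)
  Distance 9: (x=7, y=0), (x=8, y=1), (x=9, y=2), (x=9, y=8)
  Distance 10: (x=8, y=0), (x=9, y=1)
  Distance 11: (x=9, y=0)
Total reachable: 87 (grid has 87 open cells total)

Answer: Reachable cells: 87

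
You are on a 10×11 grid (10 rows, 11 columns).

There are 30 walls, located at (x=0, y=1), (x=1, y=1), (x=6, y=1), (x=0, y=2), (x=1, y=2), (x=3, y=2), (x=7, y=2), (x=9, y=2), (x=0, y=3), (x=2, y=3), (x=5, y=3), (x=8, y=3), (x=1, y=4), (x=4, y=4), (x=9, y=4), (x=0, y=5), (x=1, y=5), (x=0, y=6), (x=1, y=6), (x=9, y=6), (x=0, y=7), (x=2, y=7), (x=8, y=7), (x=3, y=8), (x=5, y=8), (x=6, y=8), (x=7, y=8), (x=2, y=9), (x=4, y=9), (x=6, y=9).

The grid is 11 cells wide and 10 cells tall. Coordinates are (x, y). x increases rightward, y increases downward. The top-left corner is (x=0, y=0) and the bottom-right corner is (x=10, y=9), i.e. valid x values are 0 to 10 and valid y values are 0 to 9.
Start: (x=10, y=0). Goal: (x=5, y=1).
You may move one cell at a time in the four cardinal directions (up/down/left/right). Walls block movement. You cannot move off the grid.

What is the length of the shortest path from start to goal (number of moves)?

Answer: Shortest path length: 6

Derivation:
BFS from (x=10, y=0) until reaching (x=5, y=1):
  Distance 0: (x=10, y=0)
  Distance 1: (x=9, y=0), (x=10, y=1)
  Distance 2: (x=8, y=0), (x=9, y=1), (x=10, y=2)
  Distance 3: (x=7, y=0), (x=8, y=1), (x=10, y=3)
  Distance 4: (x=6, y=0), (x=7, y=1), (x=8, y=2), (x=9, y=3), (x=10, y=4)
  Distance 5: (x=5, y=0), (x=10, y=5)
  Distance 6: (x=4, y=0), (x=5, y=1), (x=9, y=5), (x=10, y=6)  <- goal reached here
One shortest path (6 moves): (x=10, y=0) -> (x=9, y=0) -> (x=8, y=0) -> (x=7, y=0) -> (x=6, y=0) -> (x=5, y=0) -> (x=5, y=1)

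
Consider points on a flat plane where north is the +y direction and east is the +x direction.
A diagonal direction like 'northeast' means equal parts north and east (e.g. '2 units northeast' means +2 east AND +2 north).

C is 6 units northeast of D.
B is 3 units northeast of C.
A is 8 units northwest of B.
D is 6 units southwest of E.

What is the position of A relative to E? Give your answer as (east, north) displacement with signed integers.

Answer: A is at (east=-5, north=11) relative to E.

Derivation:
Place E at the origin (east=0, north=0).
  D is 6 units southwest of E: delta (east=-6, north=-6); D at (east=-6, north=-6).
  C is 6 units northeast of D: delta (east=+6, north=+6); C at (east=0, north=0).
  B is 3 units northeast of C: delta (east=+3, north=+3); B at (east=3, north=3).
  A is 8 units northwest of B: delta (east=-8, north=+8); A at (east=-5, north=11).
Therefore A relative to E: (east=-5, north=11).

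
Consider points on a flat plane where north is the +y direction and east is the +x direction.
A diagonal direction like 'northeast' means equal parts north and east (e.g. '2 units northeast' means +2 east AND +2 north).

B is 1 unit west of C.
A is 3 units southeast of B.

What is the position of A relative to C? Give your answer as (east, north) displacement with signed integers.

Answer: A is at (east=2, north=-3) relative to C.

Derivation:
Place C at the origin (east=0, north=0).
  B is 1 unit west of C: delta (east=-1, north=+0); B at (east=-1, north=0).
  A is 3 units southeast of B: delta (east=+3, north=-3); A at (east=2, north=-3).
Therefore A relative to C: (east=2, north=-3).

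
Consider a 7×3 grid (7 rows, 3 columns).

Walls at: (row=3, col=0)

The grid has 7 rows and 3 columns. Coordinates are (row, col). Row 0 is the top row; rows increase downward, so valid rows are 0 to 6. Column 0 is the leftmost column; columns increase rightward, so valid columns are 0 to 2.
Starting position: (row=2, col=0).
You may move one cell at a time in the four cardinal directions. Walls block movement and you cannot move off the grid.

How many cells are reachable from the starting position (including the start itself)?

Answer: Reachable cells: 20

Derivation:
BFS flood-fill from (row=2, col=0):
  Distance 0: (row=2, col=0)
  Distance 1: (row=1, col=0), (row=2, col=1)
  Distance 2: (row=0, col=0), (row=1, col=1), (row=2, col=2), (row=3, col=1)
  Distance 3: (row=0, col=1), (row=1, col=2), (row=3, col=2), (row=4, col=1)
  Distance 4: (row=0, col=2), (row=4, col=0), (row=4, col=2), (row=5, col=1)
  Distance 5: (row=5, col=0), (row=5, col=2), (row=6, col=1)
  Distance 6: (row=6, col=0), (row=6, col=2)
Total reachable: 20 (grid has 20 open cells total)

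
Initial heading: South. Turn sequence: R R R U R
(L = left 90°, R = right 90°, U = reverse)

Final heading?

Answer: Final heading: North

Derivation:
Start: South
  R (right (90° clockwise)) -> West
  R (right (90° clockwise)) -> North
  R (right (90° clockwise)) -> East
  U (U-turn (180°)) -> West
  R (right (90° clockwise)) -> North
Final: North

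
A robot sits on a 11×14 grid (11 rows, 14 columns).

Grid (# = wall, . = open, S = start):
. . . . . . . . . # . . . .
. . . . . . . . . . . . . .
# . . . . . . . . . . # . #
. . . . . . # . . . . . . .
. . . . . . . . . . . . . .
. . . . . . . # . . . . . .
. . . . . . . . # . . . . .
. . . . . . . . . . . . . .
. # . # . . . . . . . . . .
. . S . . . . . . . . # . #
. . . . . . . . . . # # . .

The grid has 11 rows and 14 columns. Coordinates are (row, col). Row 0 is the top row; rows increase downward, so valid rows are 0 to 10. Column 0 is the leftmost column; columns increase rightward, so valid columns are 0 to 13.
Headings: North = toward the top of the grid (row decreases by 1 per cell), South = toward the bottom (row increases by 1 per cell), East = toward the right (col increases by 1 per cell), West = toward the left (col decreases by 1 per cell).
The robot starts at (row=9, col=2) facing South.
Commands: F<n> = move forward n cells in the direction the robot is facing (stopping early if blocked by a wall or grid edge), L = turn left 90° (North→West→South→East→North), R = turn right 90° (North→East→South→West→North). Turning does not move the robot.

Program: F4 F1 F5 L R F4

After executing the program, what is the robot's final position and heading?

Start: (row=9, col=2), facing South
  F4: move forward 1/4 (blocked), now at (row=10, col=2)
  F1: move forward 0/1 (blocked), now at (row=10, col=2)
  F5: move forward 0/5 (blocked), now at (row=10, col=2)
  L: turn left, now facing East
  R: turn right, now facing South
  F4: move forward 0/4 (blocked), now at (row=10, col=2)
Final: (row=10, col=2), facing South

Answer: Final position: (row=10, col=2), facing South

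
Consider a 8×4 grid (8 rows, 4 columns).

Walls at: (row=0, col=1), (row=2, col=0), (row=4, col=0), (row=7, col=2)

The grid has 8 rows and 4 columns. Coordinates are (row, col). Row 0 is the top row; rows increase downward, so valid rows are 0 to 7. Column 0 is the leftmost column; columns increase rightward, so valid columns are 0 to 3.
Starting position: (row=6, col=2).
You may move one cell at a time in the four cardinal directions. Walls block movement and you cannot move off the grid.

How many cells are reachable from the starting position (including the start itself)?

BFS flood-fill from (row=6, col=2):
  Distance 0: (row=6, col=2)
  Distance 1: (row=5, col=2), (row=6, col=1), (row=6, col=3)
  Distance 2: (row=4, col=2), (row=5, col=1), (row=5, col=3), (row=6, col=0), (row=7, col=1), (row=7, col=3)
  Distance 3: (row=3, col=2), (row=4, col=1), (row=4, col=3), (row=5, col=0), (row=7, col=0)
  Distance 4: (row=2, col=2), (row=3, col=1), (row=3, col=3)
  Distance 5: (row=1, col=2), (row=2, col=1), (row=2, col=3), (row=3, col=0)
  Distance 6: (row=0, col=2), (row=1, col=1), (row=1, col=3)
  Distance 7: (row=0, col=3), (row=1, col=0)
  Distance 8: (row=0, col=0)
Total reachable: 28 (grid has 28 open cells total)

Answer: Reachable cells: 28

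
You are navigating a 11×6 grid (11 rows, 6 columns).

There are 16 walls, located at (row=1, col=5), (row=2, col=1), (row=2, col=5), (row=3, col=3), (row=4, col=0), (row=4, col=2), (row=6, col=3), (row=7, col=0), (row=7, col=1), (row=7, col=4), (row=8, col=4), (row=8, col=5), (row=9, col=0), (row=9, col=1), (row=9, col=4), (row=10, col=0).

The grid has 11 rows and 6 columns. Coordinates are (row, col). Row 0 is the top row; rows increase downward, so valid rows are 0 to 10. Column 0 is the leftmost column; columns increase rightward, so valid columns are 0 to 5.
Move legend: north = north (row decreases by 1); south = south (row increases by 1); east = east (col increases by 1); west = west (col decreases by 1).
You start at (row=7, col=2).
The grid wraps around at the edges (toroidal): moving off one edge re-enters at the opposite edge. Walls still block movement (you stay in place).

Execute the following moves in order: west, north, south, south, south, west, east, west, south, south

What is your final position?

Start: (row=7, col=2)
  west (west): blocked, stay at (row=7, col=2)
  north (north): (row=7, col=2) -> (row=6, col=2)
  south (south): (row=6, col=2) -> (row=7, col=2)
  south (south): (row=7, col=2) -> (row=8, col=2)
  south (south): (row=8, col=2) -> (row=9, col=2)
  west (west): blocked, stay at (row=9, col=2)
  east (east): (row=9, col=2) -> (row=9, col=3)
  west (west): (row=9, col=3) -> (row=9, col=2)
  south (south): (row=9, col=2) -> (row=10, col=2)
  south (south): (row=10, col=2) -> (row=0, col=2)
Final: (row=0, col=2)

Answer: Final position: (row=0, col=2)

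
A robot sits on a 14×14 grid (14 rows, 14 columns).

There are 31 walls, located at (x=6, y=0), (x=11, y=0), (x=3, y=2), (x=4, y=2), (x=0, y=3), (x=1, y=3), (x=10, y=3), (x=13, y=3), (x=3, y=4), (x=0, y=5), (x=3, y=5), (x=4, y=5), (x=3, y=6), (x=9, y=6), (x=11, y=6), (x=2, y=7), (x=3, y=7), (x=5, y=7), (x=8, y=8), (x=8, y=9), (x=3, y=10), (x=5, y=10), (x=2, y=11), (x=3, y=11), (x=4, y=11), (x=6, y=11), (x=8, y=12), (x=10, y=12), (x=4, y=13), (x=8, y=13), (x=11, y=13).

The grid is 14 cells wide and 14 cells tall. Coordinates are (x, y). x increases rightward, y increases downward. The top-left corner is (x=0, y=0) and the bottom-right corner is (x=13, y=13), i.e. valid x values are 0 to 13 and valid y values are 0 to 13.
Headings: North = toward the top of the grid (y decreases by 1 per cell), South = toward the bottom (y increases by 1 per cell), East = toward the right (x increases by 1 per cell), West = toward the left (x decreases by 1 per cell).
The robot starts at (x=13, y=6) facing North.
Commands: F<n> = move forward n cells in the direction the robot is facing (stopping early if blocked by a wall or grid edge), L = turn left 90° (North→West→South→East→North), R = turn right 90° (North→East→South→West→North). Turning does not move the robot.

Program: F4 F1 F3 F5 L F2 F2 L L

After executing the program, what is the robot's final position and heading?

Start: (x=13, y=6), facing North
  F4: move forward 2/4 (blocked), now at (x=13, y=4)
  F1: move forward 0/1 (blocked), now at (x=13, y=4)
  F3: move forward 0/3 (blocked), now at (x=13, y=4)
  F5: move forward 0/5 (blocked), now at (x=13, y=4)
  L: turn left, now facing West
  F2: move forward 2, now at (x=11, y=4)
  F2: move forward 2, now at (x=9, y=4)
  L: turn left, now facing South
  L: turn left, now facing East
Final: (x=9, y=4), facing East

Answer: Final position: (x=9, y=4), facing East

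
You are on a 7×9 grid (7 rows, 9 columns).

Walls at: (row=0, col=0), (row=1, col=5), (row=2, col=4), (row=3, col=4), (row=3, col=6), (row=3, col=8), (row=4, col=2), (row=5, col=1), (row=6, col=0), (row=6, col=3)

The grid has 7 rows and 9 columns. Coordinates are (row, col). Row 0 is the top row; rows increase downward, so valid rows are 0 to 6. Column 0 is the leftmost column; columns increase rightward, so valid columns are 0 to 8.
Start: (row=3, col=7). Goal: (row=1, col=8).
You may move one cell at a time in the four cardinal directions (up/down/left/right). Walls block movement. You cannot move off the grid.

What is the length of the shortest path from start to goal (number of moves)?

BFS from (row=3, col=7) until reaching (row=1, col=8):
  Distance 0: (row=3, col=7)
  Distance 1: (row=2, col=7), (row=4, col=7)
  Distance 2: (row=1, col=7), (row=2, col=6), (row=2, col=8), (row=4, col=6), (row=4, col=8), (row=5, col=7)
  Distance 3: (row=0, col=7), (row=1, col=6), (row=1, col=8), (row=2, col=5), (row=4, col=5), (row=5, col=6), (row=5, col=8), (row=6, col=7)  <- goal reached here
One shortest path (3 moves): (row=3, col=7) -> (row=2, col=7) -> (row=2, col=8) -> (row=1, col=8)

Answer: Shortest path length: 3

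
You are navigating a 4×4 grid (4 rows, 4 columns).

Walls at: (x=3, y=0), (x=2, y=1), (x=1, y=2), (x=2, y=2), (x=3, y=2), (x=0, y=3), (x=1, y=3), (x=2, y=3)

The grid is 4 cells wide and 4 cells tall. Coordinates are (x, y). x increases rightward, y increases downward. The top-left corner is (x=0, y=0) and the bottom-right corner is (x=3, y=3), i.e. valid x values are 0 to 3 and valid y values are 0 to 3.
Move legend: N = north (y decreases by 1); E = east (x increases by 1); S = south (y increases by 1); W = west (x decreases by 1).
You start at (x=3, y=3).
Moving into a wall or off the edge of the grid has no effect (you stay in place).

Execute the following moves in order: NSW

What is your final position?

Start: (x=3, y=3)
  N (north): blocked, stay at (x=3, y=3)
  S (south): blocked, stay at (x=3, y=3)
  W (west): blocked, stay at (x=3, y=3)
Final: (x=3, y=3)

Answer: Final position: (x=3, y=3)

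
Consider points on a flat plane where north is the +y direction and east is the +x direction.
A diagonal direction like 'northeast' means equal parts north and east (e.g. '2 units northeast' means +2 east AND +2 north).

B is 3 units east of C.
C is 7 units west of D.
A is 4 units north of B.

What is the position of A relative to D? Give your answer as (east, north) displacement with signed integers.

Place D at the origin (east=0, north=0).
  C is 7 units west of D: delta (east=-7, north=+0); C at (east=-7, north=0).
  B is 3 units east of C: delta (east=+3, north=+0); B at (east=-4, north=0).
  A is 4 units north of B: delta (east=+0, north=+4); A at (east=-4, north=4).
Therefore A relative to D: (east=-4, north=4).

Answer: A is at (east=-4, north=4) relative to D.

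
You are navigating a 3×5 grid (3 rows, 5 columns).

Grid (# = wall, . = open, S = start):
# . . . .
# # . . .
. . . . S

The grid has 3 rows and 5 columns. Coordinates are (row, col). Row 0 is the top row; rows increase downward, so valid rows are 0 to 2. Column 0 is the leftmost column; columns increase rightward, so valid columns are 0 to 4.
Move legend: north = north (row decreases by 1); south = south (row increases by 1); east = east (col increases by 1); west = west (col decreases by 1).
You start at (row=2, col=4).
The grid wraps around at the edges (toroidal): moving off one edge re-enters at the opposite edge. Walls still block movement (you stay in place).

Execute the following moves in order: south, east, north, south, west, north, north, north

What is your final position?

Answer: Final position: (row=0, col=3)

Derivation:
Start: (row=2, col=4)
  south (south): (row=2, col=4) -> (row=0, col=4)
  east (east): blocked, stay at (row=0, col=4)
  north (north): (row=0, col=4) -> (row=2, col=4)
  south (south): (row=2, col=4) -> (row=0, col=4)
  west (west): (row=0, col=4) -> (row=0, col=3)
  north (north): (row=0, col=3) -> (row=2, col=3)
  north (north): (row=2, col=3) -> (row=1, col=3)
  north (north): (row=1, col=3) -> (row=0, col=3)
Final: (row=0, col=3)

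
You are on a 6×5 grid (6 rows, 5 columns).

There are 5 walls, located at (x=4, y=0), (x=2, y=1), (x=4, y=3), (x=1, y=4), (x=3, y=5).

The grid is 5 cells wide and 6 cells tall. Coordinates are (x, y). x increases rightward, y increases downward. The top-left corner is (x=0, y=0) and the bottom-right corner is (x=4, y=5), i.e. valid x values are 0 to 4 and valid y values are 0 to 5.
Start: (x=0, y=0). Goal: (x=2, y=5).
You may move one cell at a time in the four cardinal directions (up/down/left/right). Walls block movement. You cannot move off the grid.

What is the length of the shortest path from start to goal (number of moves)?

BFS from (x=0, y=0) until reaching (x=2, y=5):
  Distance 0: (x=0, y=0)
  Distance 1: (x=1, y=0), (x=0, y=1)
  Distance 2: (x=2, y=0), (x=1, y=1), (x=0, y=2)
  Distance 3: (x=3, y=0), (x=1, y=2), (x=0, y=3)
  Distance 4: (x=3, y=1), (x=2, y=2), (x=1, y=3), (x=0, y=4)
  Distance 5: (x=4, y=1), (x=3, y=2), (x=2, y=3), (x=0, y=5)
  Distance 6: (x=4, y=2), (x=3, y=3), (x=2, y=4), (x=1, y=5)
  Distance 7: (x=3, y=4), (x=2, y=5)  <- goal reached here
One shortest path (7 moves): (x=0, y=0) -> (x=1, y=0) -> (x=1, y=1) -> (x=1, y=2) -> (x=2, y=2) -> (x=2, y=3) -> (x=2, y=4) -> (x=2, y=5)

Answer: Shortest path length: 7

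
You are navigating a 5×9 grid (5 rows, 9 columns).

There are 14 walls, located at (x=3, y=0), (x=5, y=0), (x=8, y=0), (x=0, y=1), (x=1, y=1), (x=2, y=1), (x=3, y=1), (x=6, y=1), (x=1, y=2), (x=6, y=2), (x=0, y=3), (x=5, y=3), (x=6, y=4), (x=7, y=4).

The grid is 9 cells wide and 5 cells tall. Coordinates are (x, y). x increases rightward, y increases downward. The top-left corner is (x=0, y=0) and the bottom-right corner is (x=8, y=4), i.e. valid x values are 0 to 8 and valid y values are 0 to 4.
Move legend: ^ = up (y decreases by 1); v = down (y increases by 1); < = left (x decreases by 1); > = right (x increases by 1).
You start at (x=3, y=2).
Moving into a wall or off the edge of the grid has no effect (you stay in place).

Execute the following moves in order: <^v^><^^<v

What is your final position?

Answer: Final position: (x=2, y=3)

Derivation:
Start: (x=3, y=2)
  < (left): (x=3, y=2) -> (x=2, y=2)
  ^ (up): blocked, stay at (x=2, y=2)
  v (down): (x=2, y=2) -> (x=2, y=3)
  ^ (up): (x=2, y=3) -> (x=2, y=2)
  > (right): (x=2, y=2) -> (x=3, y=2)
  < (left): (x=3, y=2) -> (x=2, y=2)
  ^ (up): blocked, stay at (x=2, y=2)
  ^ (up): blocked, stay at (x=2, y=2)
  < (left): blocked, stay at (x=2, y=2)
  v (down): (x=2, y=2) -> (x=2, y=3)
Final: (x=2, y=3)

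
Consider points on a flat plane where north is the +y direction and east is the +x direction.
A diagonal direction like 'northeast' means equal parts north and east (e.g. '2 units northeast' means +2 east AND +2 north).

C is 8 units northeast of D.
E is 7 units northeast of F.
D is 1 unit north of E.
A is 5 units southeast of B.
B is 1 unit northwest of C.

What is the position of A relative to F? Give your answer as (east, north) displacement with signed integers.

Answer: A is at (east=19, north=12) relative to F.

Derivation:
Place F at the origin (east=0, north=0).
  E is 7 units northeast of F: delta (east=+7, north=+7); E at (east=7, north=7).
  D is 1 unit north of E: delta (east=+0, north=+1); D at (east=7, north=8).
  C is 8 units northeast of D: delta (east=+8, north=+8); C at (east=15, north=16).
  B is 1 unit northwest of C: delta (east=-1, north=+1); B at (east=14, north=17).
  A is 5 units southeast of B: delta (east=+5, north=-5); A at (east=19, north=12).
Therefore A relative to F: (east=19, north=12).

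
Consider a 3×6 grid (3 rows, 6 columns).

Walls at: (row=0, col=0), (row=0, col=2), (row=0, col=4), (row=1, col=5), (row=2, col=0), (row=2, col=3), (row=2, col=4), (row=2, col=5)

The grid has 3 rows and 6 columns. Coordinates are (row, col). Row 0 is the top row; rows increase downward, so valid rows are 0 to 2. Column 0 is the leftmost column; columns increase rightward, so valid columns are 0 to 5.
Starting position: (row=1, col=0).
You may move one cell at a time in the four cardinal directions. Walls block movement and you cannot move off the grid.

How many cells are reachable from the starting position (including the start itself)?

Answer: Reachable cells: 9

Derivation:
BFS flood-fill from (row=1, col=0):
  Distance 0: (row=1, col=0)
  Distance 1: (row=1, col=1)
  Distance 2: (row=0, col=1), (row=1, col=2), (row=2, col=1)
  Distance 3: (row=1, col=3), (row=2, col=2)
  Distance 4: (row=0, col=3), (row=1, col=4)
Total reachable: 9 (grid has 10 open cells total)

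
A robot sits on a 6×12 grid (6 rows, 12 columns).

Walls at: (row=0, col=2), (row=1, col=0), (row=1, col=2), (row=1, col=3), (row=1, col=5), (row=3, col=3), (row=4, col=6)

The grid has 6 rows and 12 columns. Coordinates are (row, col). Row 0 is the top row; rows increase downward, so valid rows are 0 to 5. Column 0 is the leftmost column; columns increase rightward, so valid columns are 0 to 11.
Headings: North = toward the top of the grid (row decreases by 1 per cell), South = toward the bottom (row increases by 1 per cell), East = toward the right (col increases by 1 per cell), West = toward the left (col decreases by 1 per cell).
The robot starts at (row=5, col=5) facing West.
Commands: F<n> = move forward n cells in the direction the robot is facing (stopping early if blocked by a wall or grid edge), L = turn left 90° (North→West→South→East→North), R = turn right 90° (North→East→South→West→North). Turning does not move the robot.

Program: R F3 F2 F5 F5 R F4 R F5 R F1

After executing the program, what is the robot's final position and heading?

Answer: Final position: (row=5, col=8), facing West

Derivation:
Start: (row=5, col=5), facing West
  R: turn right, now facing North
  F3: move forward 3, now at (row=2, col=5)
  F2: move forward 0/2 (blocked), now at (row=2, col=5)
  F5: move forward 0/5 (blocked), now at (row=2, col=5)
  F5: move forward 0/5 (blocked), now at (row=2, col=5)
  R: turn right, now facing East
  F4: move forward 4, now at (row=2, col=9)
  R: turn right, now facing South
  F5: move forward 3/5 (blocked), now at (row=5, col=9)
  R: turn right, now facing West
  F1: move forward 1, now at (row=5, col=8)
Final: (row=5, col=8), facing West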